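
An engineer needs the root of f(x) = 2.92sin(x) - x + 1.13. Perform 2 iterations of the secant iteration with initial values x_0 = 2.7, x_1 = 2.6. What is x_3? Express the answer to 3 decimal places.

2.610

f(2.7) = -0.32205, f(2.6) = 0.03526
x_2 = 2.60000 − 0.03526·(2.60000 − 2.70000) / (0.03526 − (-0.32205)) = 2.60000 − (-0.00353)/(0.35731) = 2.60987
f(2.60987) = 0.00063
x_3 = 2.60987 − 0.00063·(2.60987 − 2.60000) / (0.00063 − 0.03526) = 2.60987 − (0.00001)/(-0.03464) = 2.61005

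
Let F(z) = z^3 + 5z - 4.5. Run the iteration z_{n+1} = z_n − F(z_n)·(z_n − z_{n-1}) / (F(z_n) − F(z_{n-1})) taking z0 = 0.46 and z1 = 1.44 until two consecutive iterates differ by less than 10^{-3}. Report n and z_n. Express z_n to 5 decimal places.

F(0.46) = -2.1026640, F(1.44) = 5.6859840
z2 = 1.4400000 − 5.6859840·(0.9800000)/(7.7886480) = 0.7245659;  |Δ| = 0.7154341
F(0.7245659) = -0.4967764
z3 = 0.7245659 − (-0.4967764)·(-0.7154341)/(-6.1827604) = 0.7820501;  |Δ| = 0.0574842
F(0.7820501) = -0.1114460
z4 = 0.7820501 − (-0.1114460)·(0.0574842)/(0.3853304) = 0.7986758;  |Δ| = 0.0166257
F(0.7986758) = 0.0028404
z5 = 0.7986758 − 0.0028404·(0.0166257)/(0.1142864) = 0.7982625;  |Δ| = 0.0004132
|z5 − z4| = 0.0004132 < 10^{-3}

n = 5, z_n = 0.79826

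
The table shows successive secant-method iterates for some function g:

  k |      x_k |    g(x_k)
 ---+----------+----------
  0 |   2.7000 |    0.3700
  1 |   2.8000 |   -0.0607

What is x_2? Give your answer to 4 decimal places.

2.7859

x_2 = 2.8000 − (-0.0607)·(2.8000 − 2.7000) / (-0.0607 − 0.3700)
   = 2.8000 − (-0.006070)/(-0.430700) = 2.785907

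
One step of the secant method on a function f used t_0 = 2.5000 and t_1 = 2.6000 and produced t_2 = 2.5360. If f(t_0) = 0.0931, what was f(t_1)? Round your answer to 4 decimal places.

The secant line through (2.5000, 0.0931) and (2.6000, f(t_1)) crosses zero at t_2 = 2.5360.
So (2.5000, 0.0931), (2.6000, f(t_1)), (2.5360, 0) are collinear:
f(t_1) = 0.0931 · (2.6000 − 2.5360) / (2.5000 − 2.5360) = 0.0931 · (0.064000)/(-0.036000) = -0.165511

-0.1655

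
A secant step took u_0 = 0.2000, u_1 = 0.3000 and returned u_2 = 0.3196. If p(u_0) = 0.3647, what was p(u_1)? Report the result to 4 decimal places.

0.0598

The secant line through (0.2000, 0.3647) and (0.3000, p(u_1)) crosses zero at u_2 = 0.3196.
So (0.2000, 0.3647), (0.3000, p(u_1)), (0.3196, 0) are collinear:
p(u_1) = 0.3647 · (0.3000 − 0.3196) / (0.2000 − 0.3196) = 0.3647 · (-0.019600)/(-0.119600) = 0.059767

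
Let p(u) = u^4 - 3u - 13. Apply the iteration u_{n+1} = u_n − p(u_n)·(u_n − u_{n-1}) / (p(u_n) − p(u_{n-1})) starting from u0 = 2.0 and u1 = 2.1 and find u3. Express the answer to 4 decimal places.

p(2.0) = -3.000000, p(2.1) = 0.148100
u2 = 2.100000 − 0.148100·(2.100000 − 2.000000) / (0.148100 − (-3.000000)) = 2.100000 − (0.014810)/(3.148100) = 2.095296
p(2.095296) = -0.011473
u3 = 2.095296 − (-0.011473)·(2.095296 − 2.100000) / (-0.011473 − 0.148100) = 2.095296 − (0.000054)/(-0.159573) = 2.095634

2.0956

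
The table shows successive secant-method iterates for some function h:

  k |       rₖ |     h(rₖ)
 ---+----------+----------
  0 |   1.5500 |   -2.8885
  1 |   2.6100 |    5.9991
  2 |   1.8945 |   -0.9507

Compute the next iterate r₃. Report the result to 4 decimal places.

r₃ = 1.8945 − (-0.9507)·(1.8945 − 2.6100) / (-0.9507 − 5.9991)
   = 1.8945 − (0.680226)/(-6.949800) = 1.992377

1.9924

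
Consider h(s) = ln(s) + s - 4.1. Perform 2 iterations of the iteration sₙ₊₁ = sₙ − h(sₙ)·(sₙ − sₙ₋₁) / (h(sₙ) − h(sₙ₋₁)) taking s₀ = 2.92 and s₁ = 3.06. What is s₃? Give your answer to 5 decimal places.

h(2.92) = -0.1084164, h(3.06) = 0.0784149
s₂ = 3.0600000 − 0.0784149·(3.0600000 − 2.9200000) / (0.0784149 − (-0.1084164)) = 3.0600000 − (0.0109781)/(0.1868313) = 3.0012406
h(3.0012406) = 0.0002664
s₃ = 3.0012406 − 0.0002664·(3.0012406 − 3.0600000) / (0.0002664 − 0.0784149) = 3.0012406 − (-0.0000157)/(-0.0781485) = 3.0010403

3.00104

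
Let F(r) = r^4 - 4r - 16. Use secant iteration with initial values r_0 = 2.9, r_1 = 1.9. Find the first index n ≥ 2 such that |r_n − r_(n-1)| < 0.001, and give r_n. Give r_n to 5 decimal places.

F(2.9) = 43.1281000, F(1.9) = -10.5679000
r_2 = 1.9000000 − (-10.5679000)·(-1.0000000)/(-53.6960000) = 2.0968098;  |Δ| = 0.1968098
F(2.0968098) = -5.0570473
r_3 = 2.0968098 − (-5.0570473)·(0.1968098)/(5.5108527) = 2.2774128;  |Δ| = 0.1806030
F(2.2774128) = 1.7912635
r_4 = 2.2774128 − 1.7912635·(0.1806030)/(6.8483109) = 2.2301738;  |Δ| = 0.0472390
F(2.2301738) = -0.1832507
r_5 = 2.2301738 − (-0.1832507)·(-0.0472390)/(-1.9745142) = 2.2345580;  |Δ| = 0.0043842
F(2.2345580) = -0.0056938
r_6 = 2.2345580 − (-0.0056938)·(0.0043842)/(0.1775569) = 2.2346985;  |Δ| = 0.0001406
|r_6 − r_5| = 0.0001406 < 0.001

n = 6, r_n = 2.23470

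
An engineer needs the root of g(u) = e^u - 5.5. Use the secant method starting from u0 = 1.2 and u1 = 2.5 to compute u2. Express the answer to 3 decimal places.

1.520

g(1.2) = -2.17988, g(2.5) = 6.68249
u2 = 2.50000 − 6.68249·(2.50000 − 1.20000) / (6.68249 − (-2.17988)) = 2.50000 − (8.68724)/(8.86238) = 1.51976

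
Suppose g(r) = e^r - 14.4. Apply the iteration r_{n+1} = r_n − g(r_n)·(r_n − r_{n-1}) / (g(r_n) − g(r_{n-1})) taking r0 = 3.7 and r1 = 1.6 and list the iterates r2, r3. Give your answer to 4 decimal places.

2.1589, 3.0237

g(3.7) = 26.047304, g(1.6) = -9.446968
r2 = 1.600000 − (-9.446968)·(1.600000 − 3.700000) / (-9.446968 − 26.047304) = 1.600000 − (19.838632)/(-35.494272) = 2.158925
g(2.158925) = -5.738180
r3 = 2.158925 − (-5.738180)·(2.158925 − 1.600000) / (-5.738180 − (-9.446968)) = 2.158925 − (-3.207211)/(3.708788) = 3.023685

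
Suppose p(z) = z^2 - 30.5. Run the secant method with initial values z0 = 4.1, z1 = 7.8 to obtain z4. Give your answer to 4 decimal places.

5.5239

p(4.1) = -13.690000, p(7.8) = 30.340000
z2 = 7.800000 − 30.340000·(7.800000 − 4.100000) / (30.340000 − (-13.690000)) = 7.800000 − (112.258000)/(44.030000) = 5.250420
p(5.250420) = -2.933088
z3 = 5.250420 − (-2.933088)·(5.250420 − 7.800000) / (-2.933088 − 30.340000) = 5.250420 − (7.478142)/(-33.273088) = 5.475171
p(5.475171) = -0.522506
z4 = 5.475171 − (-0.522506)·(5.475171 − 5.250420) / (-0.522506 − (-2.933088)) = 5.475171 − (-0.117434)/(2.410582) = 5.523887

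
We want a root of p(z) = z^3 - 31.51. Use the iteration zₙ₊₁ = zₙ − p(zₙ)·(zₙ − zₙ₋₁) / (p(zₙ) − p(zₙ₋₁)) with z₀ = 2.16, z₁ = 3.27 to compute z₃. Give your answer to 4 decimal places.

p(2.16) = -21.432304, p(3.27) = 3.455783
z₂ = 3.270000 − 3.455783·(3.270000 − 2.160000) / (3.455783 − (-21.432304)) = 3.270000 − (3.835919)/(24.888087) = 3.115873
p(3.115873) = -1.259026
z₃ = 3.115873 − (-1.259026)·(3.115873 − 3.270000) / (-1.259026 − 3.455783) = 3.115873 − (0.194050)/(-4.714809) = 3.157031

3.1570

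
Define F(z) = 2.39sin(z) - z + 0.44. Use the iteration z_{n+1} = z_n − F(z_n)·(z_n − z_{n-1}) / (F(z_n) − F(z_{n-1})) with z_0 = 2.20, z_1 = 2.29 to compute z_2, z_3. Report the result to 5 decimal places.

F(2.20) = 0.1723064, F(2.29) = -0.0519299
z_2 = 2.2900000 − (-0.0519299)·(2.2900000 − 2.2000000) / (-0.0519299 − 0.1723064) = 2.2900000 − (-0.0046737)/(-0.2242363) = 2.2691573
F(2.2691573) = 0.0013367
z_3 = 2.2691573 − 0.0013367·(2.2691573 − 2.2900000) / (0.0013367 − (-0.0519299)) = 2.2691573 − (-0.0000279)/(0.0532666) = 2.2696803

2.26916, 2.26968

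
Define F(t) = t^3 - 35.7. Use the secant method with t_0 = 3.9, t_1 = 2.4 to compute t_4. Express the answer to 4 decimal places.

3.2896

F(3.9) = 23.619000, F(2.4) = -21.876000
t_2 = 2.400000 − (-21.876000)·(2.400000 − 3.900000) / (-21.876000 − 23.619000) = 2.400000 − (32.814000)/(-45.495000) = 3.121266
F(3.121266) = -5.291684
t_3 = 3.121266 − (-5.291684)·(3.121266 − 2.400000) / (-5.291684 − (-21.876000)) = 3.121266 − (-3.816712)/(16.584316) = 3.351406
F(3.351406) = 1.942728
t_4 = 3.351406 − 1.942728·(3.351406 − 3.121266) / (1.942728 − (-5.291684)) = 3.351406 − (0.447099)/(7.234412) = 3.289604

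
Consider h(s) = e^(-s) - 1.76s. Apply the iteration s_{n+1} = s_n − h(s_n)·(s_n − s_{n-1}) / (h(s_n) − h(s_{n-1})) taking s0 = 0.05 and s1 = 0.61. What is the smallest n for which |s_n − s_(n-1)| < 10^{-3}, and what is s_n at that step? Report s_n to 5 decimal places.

h(0.05) = 0.8632294, h(0.61) = -0.5302491
s2 = 0.6100000 − (-0.5302491)·(0.5600000)/(-1.3934786) = 0.3969077;  |Δ| = 0.2130923
h(0.3969077) = -0.0261615
s3 = 0.3969077 − (-0.0261615)·(-0.2130923)/(0.5040876) = 0.3858485;  |Δ| = 0.0110592
h(0.3858485) = 0.0007802
s4 = 0.3858485 − 0.0007802·(-0.0110592)/(0.0269417) = 0.3861687;  |Δ| = 0.0003202
|s4 − s3| = 0.0003202 < 10^{-3}

n = 4, s_n = 0.38617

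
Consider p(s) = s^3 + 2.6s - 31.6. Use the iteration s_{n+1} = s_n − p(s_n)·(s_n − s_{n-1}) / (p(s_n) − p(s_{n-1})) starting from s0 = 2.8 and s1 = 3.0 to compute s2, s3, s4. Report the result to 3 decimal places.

2.885, 2.888, 2.888

p(2.8) = -2.36800, p(3.0) = 3.20000
s2 = 3.00000 − 3.20000·(3.00000 − 2.80000) / (3.20000 − (-2.36800)) = 3.00000 − (0.64000)/(5.56800) = 2.88506
p(2.88506) = -0.08491
s3 = 2.88506 − (-0.08491)·(2.88506 − 3.00000) / (-0.08491 − 3.20000) = 2.88506 − (0.00976)/(-3.28491) = 2.88803
p(2.88803) = -0.00292
s4 = 2.88803 − (-0.00292)·(2.88803 − 2.88506) / (-0.00292 − (-0.08491)) = 2.88803 − (-0.00001)/(0.08199) = 2.88813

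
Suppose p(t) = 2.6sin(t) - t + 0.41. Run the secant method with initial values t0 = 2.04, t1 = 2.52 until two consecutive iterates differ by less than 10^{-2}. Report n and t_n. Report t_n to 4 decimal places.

p(2.04) = 0.689014, p(2.52) = -0.595940
t2 = 2.520000 − (-0.595940)·(0.480000)/(-1.284955) = 2.297384;  |Δ| = 0.222616
p(2.297384) = 0.055974
t3 = 2.297384 − 0.055974·(-0.222616)/(0.651915) = 2.316498;  |Δ| = 0.019114
p(2.316498) = 0.003493
t4 = 2.316498 − 0.003493·(0.019114)/(-0.052482) = 2.317770;  |Δ| = 0.001272
|t4 − t3| = 0.001272 < 10^{-2}

n = 4, t_n = 2.3178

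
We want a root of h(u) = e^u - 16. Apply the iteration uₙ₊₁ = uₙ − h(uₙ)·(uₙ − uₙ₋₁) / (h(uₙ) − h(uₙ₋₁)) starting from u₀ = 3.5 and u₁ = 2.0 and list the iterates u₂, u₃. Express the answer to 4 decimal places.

h(3.5) = 17.115452, h(2.0) = -8.610944
u₂ = 2.000000 − (-8.610944)·(2.000000 − 3.500000) / (-8.610944 − 17.115452) = 2.000000 − (12.916416)/(-25.726396) = 2.502069
h(2.502069) = -3.792279
u₃ = 2.502069 − (-3.792279)·(2.502069 − 2.000000) / (-3.792279 − (-8.610944)) = 2.502069 − (-1.903984)/(4.818665) = 2.897196

2.5021, 2.8972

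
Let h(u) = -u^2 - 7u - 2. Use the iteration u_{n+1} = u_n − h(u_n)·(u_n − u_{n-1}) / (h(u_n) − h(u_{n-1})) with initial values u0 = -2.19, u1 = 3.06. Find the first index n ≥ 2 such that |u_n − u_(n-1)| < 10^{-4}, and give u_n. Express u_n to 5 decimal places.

n = 7, u_n = -0.29844

h(-2.19) = 8.5339000, h(3.06) = -32.7836000
u2 = 3.0600000 − (-32.7836000)·(5.2500000)/(-41.3175000) = -1.1056417;  |Δ| = 4.1656417
h(-1.1056417) = 4.5170482
u3 = -1.1056417 − 4.5170482·(-4.1656417)/(37.3006482) = -0.6011892;  |Δ| = 0.5044525
h(-0.6011892) = 1.8468960
u4 = -0.6011892 − 1.8468960·(0.5044525)/(-2.6701523) = -0.2522686;  |Δ| = 0.3489206
h(-0.2522686) = -0.2977595
u5 = -0.2522686 − (-0.2977595)·(0.3489206)/(-2.1446554) = -0.3007120;  |Δ| = 0.0484434
h(-0.3007120) = 0.0145561
u6 = -0.3007120 − 0.0145561·(-0.0484434)/(0.3123156) = -0.2984542;  |Δ| = 0.0022578
h(-0.2984542) = 0.0001043
u7 = -0.2984542 − 0.0001043·(0.0022578)/(-0.0144519) = -0.2984379;  |Δ| = 0.0000163
|u7 − u6| = 0.0000163 < 10^{-4}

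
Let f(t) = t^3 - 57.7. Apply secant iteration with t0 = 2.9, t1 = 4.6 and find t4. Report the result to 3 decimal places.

f(2.9) = -33.31100, f(4.6) = 39.63600
t2 = 4.60000 − 39.63600·(4.60000 − 2.90000) / (39.63600 − (-33.31100)) = 4.60000 − (67.38120)/(72.94700) = 3.67630
f(3.67630) = -8.01417
t3 = 3.67630 − (-8.01417)·(3.67630 − 4.60000) / (-8.01417 − 39.63600) = 3.67630 − (7.40269)/(-47.65017) = 3.83165
f(3.83165) = -1.44528
t4 = 3.83165 − (-1.44528)·(3.83165 − 3.67630) / (-1.44528 − (-8.01417)) = 3.83165 − (-0.22453)/(6.56889) = 3.86584

3.866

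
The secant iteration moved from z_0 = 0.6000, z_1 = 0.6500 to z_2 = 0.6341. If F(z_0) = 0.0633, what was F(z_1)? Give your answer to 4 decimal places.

The secant line through (0.6000, 0.0633) and (0.6500, F(z_1)) crosses zero at z_2 = 0.6341.
So (0.6000, 0.0633), (0.6500, F(z_1)), (0.6341, 0) are collinear:
F(z_1) = 0.0633 · (0.6500 − 0.6341) / (0.6000 − 0.6341) = 0.0633 · (0.015900)/(-0.034100) = -0.029515

-0.0295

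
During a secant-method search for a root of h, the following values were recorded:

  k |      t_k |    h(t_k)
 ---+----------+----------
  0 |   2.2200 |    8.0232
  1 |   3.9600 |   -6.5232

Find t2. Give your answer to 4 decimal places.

3.1797

t2 = 3.9600 − (-6.5232)·(3.9600 − 2.2200) / (-6.5232 − 8.0232)
   = 3.9600 − (-11.350368)/(-14.546400) = 3.179713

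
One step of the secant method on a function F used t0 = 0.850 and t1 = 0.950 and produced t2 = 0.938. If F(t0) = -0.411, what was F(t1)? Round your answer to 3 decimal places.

0.056

The secant line through (0.850, -0.411) and (0.950, F(t1)) crosses zero at t2 = 0.938.
So (0.850, -0.411), (0.950, F(t1)), (0.938, 0) are collinear:
F(t1) = -0.411 · (0.950 − 0.938) / (0.850 − 0.938) = -0.411 · (0.01200)/(-0.08800) = 0.05605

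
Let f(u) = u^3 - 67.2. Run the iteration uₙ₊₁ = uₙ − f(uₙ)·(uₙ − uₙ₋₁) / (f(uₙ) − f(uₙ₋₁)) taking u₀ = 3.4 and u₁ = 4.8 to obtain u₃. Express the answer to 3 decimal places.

f(3.4) = -27.89600, f(4.8) = 43.39200
u₂ = 4.80000 − 43.39200·(4.80000 − 3.40000) / (43.39200 − (-27.89600)) = 4.80000 − (60.74880)/(71.28800) = 3.94784
f(3.94784) = -5.67119
u₃ = 3.94784 − (-5.67119)·(3.94784 − 4.80000) / (-5.67119 − 43.39200) = 3.94784 − (4.83276)/(-49.06319) = 4.04634

4.046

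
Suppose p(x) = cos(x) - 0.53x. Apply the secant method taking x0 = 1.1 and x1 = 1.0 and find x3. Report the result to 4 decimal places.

1.0075

p(1.1) = -0.129404, p(1.0) = 0.010302
x2 = 1.000000 − 0.010302·(1.000000 − 1.100000) / (0.010302 − (-0.129404)) = 1.000000 − (-0.001030)/(0.139706) = 1.007374
p(1.007374) = 0.000174
x3 = 1.007374 − 0.000174·(1.007374 − 1.000000) / (0.000174 − 0.010302) = 1.007374 − (0.000001)/(-0.010128) = 1.007501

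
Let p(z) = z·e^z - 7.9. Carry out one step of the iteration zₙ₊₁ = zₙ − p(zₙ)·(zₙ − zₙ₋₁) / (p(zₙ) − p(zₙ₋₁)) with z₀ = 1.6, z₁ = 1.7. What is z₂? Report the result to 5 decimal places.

1.59820

p(1.6) = 0.0248519, p(1.7) = 1.4057106
z₂ = 1.7000000 − 1.4057106·(1.7000000 − 1.6000000) / (1.4057106 − 0.0248519) = 1.7000000 − (0.1405711)/(1.3808587) = 1.5982003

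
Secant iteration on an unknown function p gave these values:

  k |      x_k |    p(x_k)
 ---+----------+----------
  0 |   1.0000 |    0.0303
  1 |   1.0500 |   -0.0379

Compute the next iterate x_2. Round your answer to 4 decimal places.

x_2 = 1.0500 − (-0.0379)·(1.0500 − 1.0000) / (-0.0379 − 0.0303)
   = 1.0500 − (-0.001895)/(-0.068200) = 1.022214

1.0222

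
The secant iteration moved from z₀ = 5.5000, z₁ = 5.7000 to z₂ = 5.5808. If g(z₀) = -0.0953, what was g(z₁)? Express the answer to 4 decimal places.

The secant line through (5.5000, -0.0953) and (5.7000, g(z₁)) crosses zero at z₂ = 5.5808.
So (5.5000, -0.0953), (5.7000, g(z₁)), (5.5808, 0) are collinear:
g(z₁) = -0.0953 · (5.7000 − 5.5808) / (5.5000 − 5.5808) = -0.0953 · (0.119200)/(-0.080800) = 0.140591

0.1406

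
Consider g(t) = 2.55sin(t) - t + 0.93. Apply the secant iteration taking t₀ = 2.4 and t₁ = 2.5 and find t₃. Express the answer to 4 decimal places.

2.4855

g(2.4) = 0.252431, g(2.5) = -0.043896
t₂ = 2.500000 − (-0.043896)·(2.500000 − 2.400000) / (-0.043896 − 0.252431) = 2.500000 − (-0.004390)/(-0.296327) = 2.485187
g(2.485187) = 0.001011
t₃ = 2.485187 − 0.001011·(2.485187 − 2.500000) / (0.001011 − (-0.043896)) = 2.485187 − (-0.000015)/(0.044907) = 2.485520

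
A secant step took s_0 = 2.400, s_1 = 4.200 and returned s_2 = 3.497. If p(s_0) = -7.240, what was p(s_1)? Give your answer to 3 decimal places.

The secant line through (2.400, -7.240) and (4.200, p(s_1)) crosses zero at s_2 = 3.497.
So (2.400, -7.240), (4.200, p(s_1)), (3.497, 0) are collinear:
p(s_1) = -7.240 · (4.200 − 3.497) / (2.400 − 3.497) = -7.240 · (0.70300)/(-1.09700) = 4.63967

4.640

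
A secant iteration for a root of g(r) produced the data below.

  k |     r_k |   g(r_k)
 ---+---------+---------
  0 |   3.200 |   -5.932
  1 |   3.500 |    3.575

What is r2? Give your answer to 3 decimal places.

r2 = 3.500 − 3.575·(3.500 − 3.200) / (3.575 − (-5.932))
   = 3.500 − (1.07250)/(9.50700) = 3.38719

3.387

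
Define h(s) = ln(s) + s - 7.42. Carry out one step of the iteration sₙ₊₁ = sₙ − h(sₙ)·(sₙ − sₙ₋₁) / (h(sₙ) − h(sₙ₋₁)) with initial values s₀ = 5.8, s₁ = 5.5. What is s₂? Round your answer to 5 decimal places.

h(5.8) = 0.1378579, h(5.5) = -0.2152519
s₂ = 5.5000000 − (-0.2152519)·(5.5000000 − 5.8000000) / (-0.2152519 − 0.1378579) = 5.5000000 − (0.0645756)/(-0.3531098) = 5.6828767

5.68288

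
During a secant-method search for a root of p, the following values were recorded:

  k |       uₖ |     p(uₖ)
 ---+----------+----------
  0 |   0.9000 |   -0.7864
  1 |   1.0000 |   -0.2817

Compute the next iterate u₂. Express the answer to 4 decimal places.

u₂ = 1.0000 − (-0.2817)·(1.0000 − 0.9000) / (-0.2817 − (-0.7864))
   = 1.0000 − (-0.028170)/(0.504700) = 1.055815

1.0558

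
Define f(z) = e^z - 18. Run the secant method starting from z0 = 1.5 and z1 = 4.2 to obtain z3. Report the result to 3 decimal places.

f(1.5) = -13.51831, f(4.2) = 48.68633
z2 = 4.20000 − 48.68633·(4.20000 − 1.50000) / (48.68633 − (-13.51831)) = 4.20000 − (131.45309)/(62.20464) = 2.08676
f(2.08676) = -9.94121
z3 = 2.08676 − (-9.94121)·(2.08676 − 4.20000) / (-9.94121 − 48.68633) = 2.08676 − (21.00812)/(-58.62754) = 2.44510

2.445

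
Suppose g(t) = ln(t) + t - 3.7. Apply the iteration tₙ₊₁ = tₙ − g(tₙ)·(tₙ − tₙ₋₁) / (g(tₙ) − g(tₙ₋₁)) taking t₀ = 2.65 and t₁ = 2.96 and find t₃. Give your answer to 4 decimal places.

g(2.65) = -0.075440, g(2.96) = 0.345189
t₂ = 2.960000 − 0.345189·(2.960000 − 2.650000) / (0.345189 − (-0.075440)) = 2.960000 − (0.107009)/(0.420630) = 2.705599
g(2.705599) = 0.000922
t₃ = 2.705599 − 0.000922·(2.705599 − 2.960000) / (0.000922 − 0.345189) = 2.705599 − (-0.000235)/(-0.344267) = 2.704917

2.7049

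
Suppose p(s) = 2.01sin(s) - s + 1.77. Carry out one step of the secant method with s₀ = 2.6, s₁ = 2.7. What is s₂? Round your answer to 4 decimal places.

p(2.6) = 0.206158, p(2.7) = -0.070966
s₂ = 2.700000 − (-0.070966)·(2.700000 − 2.600000) / (-0.070966 − 0.206158) = 2.700000 − (-0.007097)/(-0.277124) = 2.674392

2.6744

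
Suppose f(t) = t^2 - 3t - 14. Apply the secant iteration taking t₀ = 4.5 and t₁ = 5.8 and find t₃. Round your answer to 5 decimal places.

5.52990

f(4.5) = -7.2500000, f(5.8) = 2.2400000
t₂ = 5.8000000 − 2.2400000·(5.8000000 − 4.5000000) / (2.2400000 − (-7.2500000)) = 5.8000000 − (2.9120000)/(9.4900000) = 5.4931507
f(5.4931507) = -0.3047476
t₃ = 5.4931507 − (-0.3047476)·(5.4931507 − 5.8000000) / (-0.3047476 − 2.2400000) = 5.4931507 − (0.0935116)/(-2.5447476) = 5.5298976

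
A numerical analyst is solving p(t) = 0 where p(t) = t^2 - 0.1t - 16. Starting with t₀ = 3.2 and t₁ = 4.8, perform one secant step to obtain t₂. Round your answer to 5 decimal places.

p(3.2) = -6.0800000, p(4.8) = 6.5600000
t₂ = 4.8000000 − 6.5600000·(4.8000000 − 3.2000000) / (6.5600000 − (-6.0800000)) = 4.8000000 − (10.4960000)/(12.6400000) = 3.9696203

3.96962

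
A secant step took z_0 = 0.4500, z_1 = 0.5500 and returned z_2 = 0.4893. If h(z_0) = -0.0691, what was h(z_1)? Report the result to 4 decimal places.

The secant line through (0.4500, -0.0691) and (0.5500, h(z_1)) crosses zero at z_2 = 0.4893.
So (0.4500, -0.0691), (0.5500, h(z_1)), (0.4893, 0) are collinear:
h(z_1) = -0.0691 · (0.5500 − 0.4893) / (0.4500 − 0.4893) = -0.0691 · (0.060700)/(-0.039300) = 0.106727

0.1067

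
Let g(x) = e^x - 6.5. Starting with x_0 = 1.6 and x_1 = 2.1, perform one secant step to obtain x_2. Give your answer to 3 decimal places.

1.841

g(1.6) = -1.54697, g(2.1) = 1.66617
x_2 = 2.10000 − 1.66617·(2.10000 − 1.60000) / (1.66617 − (-1.54697)) = 2.10000 − (0.83308)/(3.21314) = 1.84073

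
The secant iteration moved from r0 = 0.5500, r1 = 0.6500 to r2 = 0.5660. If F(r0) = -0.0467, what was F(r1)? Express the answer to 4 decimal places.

0.2452

The secant line through (0.5500, -0.0467) and (0.6500, F(r1)) crosses zero at r2 = 0.5660.
So (0.5500, -0.0467), (0.6500, F(r1)), (0.5660, 0) are collinear:
F(r1) = -0.0467 · (0.6500 − 0.5660) / (0.5500 − 0.5660) = -0.0467 · (0.084000)/(-0.016000) = 0.245175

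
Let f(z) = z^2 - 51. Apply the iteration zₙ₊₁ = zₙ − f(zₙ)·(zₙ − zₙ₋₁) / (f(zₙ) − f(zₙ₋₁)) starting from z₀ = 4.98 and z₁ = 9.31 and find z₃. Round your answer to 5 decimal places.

f(4.98) = -26.1996000, f(9.31) = 35.6761000
z₂ = 9.3100000 − 35.6761000·(9.3100000 − 4.9800000) / (35.6761000 − (-26.1996000)) = 9.3100000 − (154.4775130)/(61.8757000) = 6.8134220
f(6.8134220) = -4.5772810
z₃ = 6.8134220 − (-4.5772810)·(6.8134220 − 9.3100000) / (-4.5772810 − 35.6761000) = 6.8134220 − (11.4275392)/(-40.2533810) = 7.0973121

7.09731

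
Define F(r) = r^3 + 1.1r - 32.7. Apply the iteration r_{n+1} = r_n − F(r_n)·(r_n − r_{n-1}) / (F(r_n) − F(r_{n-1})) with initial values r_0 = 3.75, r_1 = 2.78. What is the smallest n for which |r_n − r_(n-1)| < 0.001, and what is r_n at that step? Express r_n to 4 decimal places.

n = 5, r_n = 3.0832

F(3.75) = 24.159375, F(2.78) = -8.157048
r_2 = 2.780000 − (-8.157048)·(-0.970000)/(-32.316423) = 3.024839;  |Δ| = 0.244839
F(3.024839) = -1.696442
r_3 = 3.024839 − (-1.696442)·(0.244839)/(6.460606) = 3.089130;  |Δ| = 0.064291
F(3.089130) = 0.176760
r_4 = 3.089130 − 0.176760·(0.064291)/(1.873202) = 3.083063;  |Δ| = 0.006067
F(3.083063) = -0.003249
r_5 = 3.083063 − (-0.003249)·(-0.006067)/(-0.180009) = 3.083173;  |Δ| = 0.000109
|r_5 − r_4| = 0.000109 < 0.001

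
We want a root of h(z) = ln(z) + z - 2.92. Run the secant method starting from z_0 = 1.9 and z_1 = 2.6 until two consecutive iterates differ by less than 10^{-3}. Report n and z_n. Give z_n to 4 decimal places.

h(1.9) = -0.378146, h(2.6) = 0.635511
z_2 = 2.600000 − 0.635511·(0.700000)/(1.013658) = 2.161136;  |Δ| = 0.438864
h(2.161136) = 0.011770
z_3 = 2.161136 − 0.011770·(-0.438864)/(-0.623742) = 2.152855;  |Δ| = 0.008281
h(2.152855) = -0.000351
z_4 = 2.152855 − (-0.000351)·(-0.008281)/(-0.012120) = 2.153094;  |Δ| = 0.000240
|z_4 − z_3| = 0.000240 < 10^{-3}

n = 4, z_n = 2.1531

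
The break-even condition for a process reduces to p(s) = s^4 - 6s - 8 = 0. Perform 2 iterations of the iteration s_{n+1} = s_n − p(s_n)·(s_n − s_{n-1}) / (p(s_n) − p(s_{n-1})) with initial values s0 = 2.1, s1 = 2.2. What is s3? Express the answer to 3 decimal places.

2.136

p(2.1) = -1.15190, p(2.2) = 2.22560
s2 = 2.20000 − 2.22560·(2.20000 − 2.10000) / (2.22560 − (-1.15190)) = 2.20000 − (0.22256)/(3.37750) = 2.13411
p(2.13411) = -0.06203
s3 = 2.13411 − (-0.06203)·(2.13411 − 2.20000) / (-0.06203 − 2.22560) = 2.13411 − (0.00409)/(-2.28763) = 2.13589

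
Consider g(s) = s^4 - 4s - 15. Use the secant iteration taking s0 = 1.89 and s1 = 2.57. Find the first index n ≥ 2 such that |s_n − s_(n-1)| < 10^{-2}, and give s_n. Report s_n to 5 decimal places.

n = 5, s_n = 2.20961

g(1.89) = -9.8001016, g(2.57) = 18.3447040
s2 = 2.5700000 − 18.3447040·(0.6800000)/(28.1448056) = 2.1267779;  |Δ| = 0.4432221
g(2.1267779) = -3.0479146
s3 = 2.1267779 − (-3.0479146)·(-0.4432221)/(-21.3926186) = 2.1899260;  |Δ| = 0.0631481
g(2.1899260) = -0.7602366
s4 = 2.1899260 − (-0.7602366)·(0.0631481)/(2.2876780) = 2.2109113;  |Δ| = 0.0209852
g(2.2109113) = 0.0501567
s5 = 2.2109113 − 0.0501567·(0.0209852)/(0.8103933) = 2.2096125;  |Δ| = 0.0012988
|s5 − s4| = 0.0012988 < 10^{-2}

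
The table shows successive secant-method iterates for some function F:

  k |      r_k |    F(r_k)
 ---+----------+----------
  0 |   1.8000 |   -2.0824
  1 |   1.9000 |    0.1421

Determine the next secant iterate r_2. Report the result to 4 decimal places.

r_2 = 1.9000 − 0.1421·(1.9000 − 1.8000) / (0.1421 − (-2.0824))
   = 1.9000 − (0.014210)/(2.224500) = 1.893612

1.8936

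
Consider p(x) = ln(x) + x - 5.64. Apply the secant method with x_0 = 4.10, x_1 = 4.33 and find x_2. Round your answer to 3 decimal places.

p(4.10) = -0.12901, p(4.33) = 0.15557
x_2 = 4.33000 − 0.15557·(4.33000 − 4.10000) / (0.15557 − (-0.12901)) = 4.33000 − (0.03578)/(0.28458) = 4.20427

4.204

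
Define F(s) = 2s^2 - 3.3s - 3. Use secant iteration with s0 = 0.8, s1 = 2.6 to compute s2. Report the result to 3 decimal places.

F(0.8) = -4.36000, F(2.6) = 1.94000
s2 = 2.60000 − 1.94000·(2.60000 − 0.80000) / (1.94000 − (-4.36000)) = 2.60000 − (3.49200)/(6.30000) = 2.04571

2.046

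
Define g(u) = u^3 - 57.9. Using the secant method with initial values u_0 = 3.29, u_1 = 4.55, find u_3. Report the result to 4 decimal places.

g(3.29) = -22.288711, g(4.55) = 36.296375
u_2 = 4.550000 − 36.296375·(4.550000 − 3.290000) / (36.296375 − (-22.288711)) = 4.550000 − (45.733432)/(58.585086) = 3.769367
g(3.769367) = -4.344339
u_3 = 3.769367 − (-4.344339)·(3.769367 − 4.550000) / (-4.344339 − 36.296375) = 3.769367 − (3.391333)/(-40.640714) = 3.852814

3.8528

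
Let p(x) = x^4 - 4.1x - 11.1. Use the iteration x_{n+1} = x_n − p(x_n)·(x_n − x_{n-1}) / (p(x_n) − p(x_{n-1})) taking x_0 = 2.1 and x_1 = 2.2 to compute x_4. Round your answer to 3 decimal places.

2.108

p(2.1) = -0.26190, p(2.2) = 3.30560
x_2 = 2.20000 − 3.30560·(2.20000 − 2.10000) / (3.30560 − (-0.26190)) = 2.20000 − (0.33056)/(3.56750) = 2.10734
p(2.10734) = -0.01862
x_3 = 2.10734 − (-0.01862)·(2.10734 − 2.20000) / (-0.01862 − 3.30560) = 2.10734 − (0.00173)/(-3.32422) = 2.10786
p(2.10786) = -0.00131
x_4 = 2.10786 − (-0.00131)·(2.10786 − 2.10734) / (-0.00131 − (-0.01862)) = 2.10786 − (0.00000)/(0.01731) = 2.10790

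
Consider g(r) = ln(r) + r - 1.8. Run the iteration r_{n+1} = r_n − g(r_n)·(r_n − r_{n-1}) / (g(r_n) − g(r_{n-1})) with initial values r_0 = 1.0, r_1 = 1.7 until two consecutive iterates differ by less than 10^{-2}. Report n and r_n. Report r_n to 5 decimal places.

g(1.0) = -0.8000000, g(1.7) = 0.4306283
r_2 = 1.7000000 − 0.4306283·(0.7000000)/(1.2306283) = 1.4550521;  |Δ| = 0.2449479
g(1.4550521) = 0.0300938
r_3 = 1.4550521 − 0.0300938·(-0.2449479)/(-0.4005344) = 1.4366482;  |Δ| = 0.0184040
g(1.4366482) = -0.0010391
r_4 = 1.4366482 − (-0.0010391)·(-0.0184040)/(-0.0311330) = 1.4372624;  |Δ| = 0.0006143
|r_4 − r_3| = 0.0006143 < 10^{-2}

n = 4, r_n = 1.43726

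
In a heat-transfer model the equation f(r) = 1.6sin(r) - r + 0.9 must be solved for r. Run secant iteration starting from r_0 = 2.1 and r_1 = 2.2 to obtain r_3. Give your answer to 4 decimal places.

f(2.1) = 0.181135, f(2.2) = -0.006406
r_2 = 2.200000 − (-0.006406)·(2.200000 − 2.100000) / (-0.006406 − 0.181135) = 2.200000 − (-0.000641)/(-0.187541) = 2.196584
f(2.196584) = 0.000219
r_3 = 2.196584 − 0.000219·(2.196584 − 2.200000) / (0.000219 − (-0.006406)) = 2.196584 − (-0.000001)/(0.006624) = 2.196697

2.1967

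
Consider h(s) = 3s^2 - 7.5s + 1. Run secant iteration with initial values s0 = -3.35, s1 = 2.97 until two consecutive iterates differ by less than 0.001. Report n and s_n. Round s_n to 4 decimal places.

n = 7, s_n = 2.3587

h(-3.35) = 59.792500, h(2.97) = 5.187700
s2 = 2.970000 − 5.187700·(6.320000)/(-54.604800) = 3.570428;  |Δ| = 0.600428
h(3.570428) = 12.465662
s3 = 3.570428 − 12.465662·(0.600428)/(7.277962) = 2.542017;  |Δ| = 1.028411
h(2.542017) = 1.320426
s4 = 2.542017 − 1.320426·(-1.028411)/(-11.145235) = 2.420177;  |Δ| = 0.121840
h(2.420177) = 0.420442
s5 = 2.420177 − 0.420442·(-0.121840)/(-0.899985) = 2.363257;  |Δ| = 0.056920
h(2.363257) = 0.030525
s6 = 2.363257 − 0.030525·(-0.056920)/(-0.389917) = 2.358801;  |Δ| = 0.004456
h(2.358801) = 0.000820
s7 = 2.358801 − 0.000820·(-0.004456)/(-0.029704) = 2.358678;  |Δ| = 0.000123
|s7 − s6| = 0.000123 < 0.001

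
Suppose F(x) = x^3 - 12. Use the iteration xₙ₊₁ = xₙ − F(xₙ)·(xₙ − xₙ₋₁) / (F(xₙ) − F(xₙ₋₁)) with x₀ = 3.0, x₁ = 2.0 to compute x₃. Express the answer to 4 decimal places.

2.3006

F(3.0) = 15.000000, F(2.0) = -4.000000
x₂ = 2.000000 − (-4.000000)·(2.000000 − 3.000000) / (-4.000000 − 15.000000) = 2.000000 − (4.000000)/(-19.000000) = 2.210526
F(2.210526) = -1.198425
x₃ = 2.210526 − (-1.198425)·(2.210526 − 2.000000) / (-1.198425 − (-4.000000)) = 2.210526 − (-0.252300)/(2.801575) = 2.300583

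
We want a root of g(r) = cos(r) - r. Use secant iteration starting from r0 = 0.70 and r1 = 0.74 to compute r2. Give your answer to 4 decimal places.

0.7391

g(0.70) = 0.064842, g(0.74) = -0.001531
r2 = 0.740000 − (-0.001531)·(0.740000 − 0.700000) / (-0.001531 − 0.064842) = 0.740000 − (-0.000061)/(-0.066374) = 0.739077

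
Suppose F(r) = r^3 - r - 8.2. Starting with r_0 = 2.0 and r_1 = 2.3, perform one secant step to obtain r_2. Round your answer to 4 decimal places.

2.1707

F(2.0) = -2.200000, F(2.3) = 1.667000
r_2 = 2.300000 − 1.667000·(2.300000 − 2.000000) / (1.667000 − (-2.200000)) = 2.300000 − (0.500100)/(3.867000) = 2.170675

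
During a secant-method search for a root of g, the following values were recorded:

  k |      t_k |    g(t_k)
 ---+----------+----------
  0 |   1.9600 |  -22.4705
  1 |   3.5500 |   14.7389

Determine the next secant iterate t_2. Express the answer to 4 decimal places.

2.9202

t_2 = 3.5500 − 14.7389·(3.5500 − 1.9600) / (14.7389 − (-22.4705))
   = 3.5500 − (23.434851)/(37.209400) = 2.920190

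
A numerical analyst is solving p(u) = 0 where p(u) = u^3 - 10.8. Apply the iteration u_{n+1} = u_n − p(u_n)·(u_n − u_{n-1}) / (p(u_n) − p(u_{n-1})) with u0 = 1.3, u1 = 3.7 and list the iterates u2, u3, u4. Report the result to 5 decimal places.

1.72610, 1.97147, 2.27700

p(1.3) = -8.6030000, p(3.7) = 39.8530000
u2 = 3.7000000 − 39.8530000·(3.7000000 − 1.3000000) / (39.8530000 − (-8.6030000)) = 3.7000000 − (95.6472000)/(48.4560000) = 1.7261020
p(1.7261020) = -5.6572029
u3 = 1.7261020 − (-5.6572029)·(1.7261020 − 3.7000000) / (-5.6572029 − 39.8530000) = 1.7261020 − (11.1667413)/(-45.5102029) = 1.9714699
p(1.9714699) = -3.1375007
u4 = 1.9714699 − (-3.1375007)·(1.9714699 − 1.7261020) / (-3.1375007 − (-5.6572029)) = 1.9714699 − (-0.7698418)/(2.5197022) = 2.2769988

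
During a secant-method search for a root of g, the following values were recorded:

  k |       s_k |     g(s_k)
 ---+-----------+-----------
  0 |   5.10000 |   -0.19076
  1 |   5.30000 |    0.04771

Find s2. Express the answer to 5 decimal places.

5.25999

s2 = 5.30000 − 0.04771·(5.30000 − 5.10000) / (0.04771 − (-0.19076))
   = 5.30000 − (0.0095420)/(0.2384700) = 5.2599866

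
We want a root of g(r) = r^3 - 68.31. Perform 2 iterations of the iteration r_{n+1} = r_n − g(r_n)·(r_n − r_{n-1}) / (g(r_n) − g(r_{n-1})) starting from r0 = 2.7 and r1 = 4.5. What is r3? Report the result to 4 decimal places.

g(2.7) = -48.627000, g(4.5) = 22.815000
r2 = 4.500000 − 22.815000·(4.500000 − 2.700000) / (22.815000 − (-48.627000)) = 4.500000 − (41.067000)/(71.442000) = 3.925170
g(3.925170) = -7.835062
r3 = 3.925170 − (-7.835062)·(3.925170 − 4.500000) / (-7.835062 − 22.815000) = 3.925170 − (4.503828)/(-30.650062) = 4.072114

4.0721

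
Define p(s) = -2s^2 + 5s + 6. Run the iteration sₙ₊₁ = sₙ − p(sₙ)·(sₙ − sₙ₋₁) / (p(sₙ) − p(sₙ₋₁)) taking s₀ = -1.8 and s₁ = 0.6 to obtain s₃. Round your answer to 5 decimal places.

-1.11151

p(-1.8) = -9.4800000, p(0.6) = 8.2800000
s₂ = 0.6000000 − 8.2800000·(0.6000000 − (-1.8000000)) / (8.2800000 − (-9.4800000)) = 0.6000000 − (19.8720000)/(17.7600000) = -0.5189189
p(-0.5189189) = 2.8668517
s₃ = -0.5189189 − 2.8668517·(-0.5189189 − 0.6000000) / (2.8668517 − 8.2800000) = -0.5189189 − (-3.2077746)/(-5.4131483) = -1.1115084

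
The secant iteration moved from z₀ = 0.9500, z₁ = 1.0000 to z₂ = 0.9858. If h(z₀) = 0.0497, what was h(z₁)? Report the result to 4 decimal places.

-0.0197

The secant line through (0.9500, 0.0497) and (1.0000, h(z₁)) crosses zero at z₂ = 0.9858.
So (0.9500, 0.0497), (1.0000, h(z₁)), (0.9858, 0) are collinear:
h(z₁) = 0.0497 · (1.0000 − 0.9858) / (0.9500 − 0.9858) = 0.0497 · (0.014200)/(-0.035800) = -0.019713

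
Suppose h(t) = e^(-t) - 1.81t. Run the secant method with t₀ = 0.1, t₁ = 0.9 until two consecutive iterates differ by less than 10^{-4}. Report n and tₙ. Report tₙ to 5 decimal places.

h(0.1) = 0.7238374, h(0.9) = -1.2224303
t₂ = 0.9000000 − (-1.2224303)·(0.8000000)/(-1.9462678) = 0.3975284;  |Δ| = 0.5024716
h(0.3975284) = -0.0475475
t₃ = 0.3975284 − (-0.0475475)·(-0.5024716)/(1.1748828) = 0.3771934;  |Δ| = 0.0203350
h(0.3771934) = 0.0030635
t₄ = 0.3771934 − 0.0030635·(-0.0203350)/(0.0506110) = 0.3784242;  |Δ| = 0.0012309
h(0.3784242) = -0.0000080
t₅ = 0.3784242 − (-0.0000080)·(0.0012309)/(-0.0030715) = 0.3784210;  |Δ| = 0.0000032
|t₅ − t₄| = 0.0000032 < 10^{-4}

n = 5, tₙ = 0.37842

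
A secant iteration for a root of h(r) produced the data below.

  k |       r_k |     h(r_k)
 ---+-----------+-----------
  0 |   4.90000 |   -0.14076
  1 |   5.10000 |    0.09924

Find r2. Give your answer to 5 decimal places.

5.01730

r2 = 5.10000 − 0.09924·(5.10000 − 4.90000) / (0.09924 − (-0.14076))
   = 5.10000 − (0.0198480)/(0.2400000) = 5.0173000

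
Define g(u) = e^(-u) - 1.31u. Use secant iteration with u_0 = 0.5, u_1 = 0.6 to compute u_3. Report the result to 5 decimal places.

0.47482

g(0.5) = -0.0484693, g(0.6) = -0.2371884
u_2 = 0.6000000 − (-0.2371884)·(0.6000000 − 0.5000000) / (-0.2371884 − (-0.0484693)) = 0.6000000 − (-0.0237188)/(-0.1887190) = 0.4743167
g(0.4743167) = 0.0009553
u_3 = 0.4743167 − 0.0009553·(0.4743167 − 0.6000000) / (0.0009553 − (-0.2371884)) = 0.4743167 − (-0.0001201)/(0.2381437) = 0.4748209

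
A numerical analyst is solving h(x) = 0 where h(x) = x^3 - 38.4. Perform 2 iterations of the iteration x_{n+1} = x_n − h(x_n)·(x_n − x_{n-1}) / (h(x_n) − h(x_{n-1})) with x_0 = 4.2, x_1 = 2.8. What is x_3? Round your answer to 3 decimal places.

h(4.2) = 35.68800, h(2.8) = -16.44800
x_2 = 2.80000 − (-16.44800)·(2.80000 − 4.20000) / (-16.44800 − 35.68800) = 2.80000 − (23.02720)/(-52.13600) = 3.24168
h(3.24168) = -4.33498
x_3 = 3.24168 − (-4.33498)·(3.24168 − 2.80000) / (-4.33498 − (-16.44800)) = 3.24168 − (-1.91465)/(12.11302) = 3.39974

3.400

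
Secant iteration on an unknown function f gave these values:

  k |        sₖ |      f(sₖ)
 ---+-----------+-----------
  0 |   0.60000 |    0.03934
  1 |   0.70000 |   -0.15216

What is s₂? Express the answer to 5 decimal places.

s₂ = 0.70000 − (-0.15216)·(0.70000 − 0.60000) / (-0.15216 − 0.03934)
   = 0.70000 − (-0.0152160)/(-0.1915000) = 0.6205431

0.62054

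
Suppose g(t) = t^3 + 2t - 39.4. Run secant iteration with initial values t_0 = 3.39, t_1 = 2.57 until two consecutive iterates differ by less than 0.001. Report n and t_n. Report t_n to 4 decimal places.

g(3.39) = 6.338219, g(2.57) = -17.285407
t_2 = 2.570000 − (-17.285407)·(-0.820000)/(-23.623626) = 3.169994;  |Δ| = 0.599994
g(3.169994) = -1.205180
t_3 = 3.169994 − (-1.205180)·(0.599994)/(16.080227) = 3.214962;  |Δ| = 0.044968
g(3.214962) = 0.259719
t_4 = 3.214962 − 0.259719·(0.044968)/(1.464899) = 3.206990;  |Δ| = 0.007973
g(3.206990) = -0.002829
t_5 = 3.206990 − (-0.002829)·(-0.007973)/(-0.262549) = 3.207076;  |Δ| = 0.000086
|t_5 − t_4| = 0.000086 < 0.001

n = 5, t_n = 3.2071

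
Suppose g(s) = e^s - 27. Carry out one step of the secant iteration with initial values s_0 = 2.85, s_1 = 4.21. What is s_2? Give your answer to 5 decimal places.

3.11381

g(2.85) = -9.7122182, g(4.21) = 40.3565398
s_2 = 4.2100000 − 40.3565398·(4.2100000 − 2.8500000) / (40.3565398 − (-9.7122182)) = 4.2100000 − (54.8848941)/(50.0687580) = 3.1138096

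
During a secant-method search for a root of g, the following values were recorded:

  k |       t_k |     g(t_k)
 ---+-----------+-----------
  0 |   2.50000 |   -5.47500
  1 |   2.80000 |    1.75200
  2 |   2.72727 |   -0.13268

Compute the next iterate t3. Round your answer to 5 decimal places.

t3 = 2.72727 − (-0.13268)·(2.72727 − 2.80000) / (-0.13268 − 1.75200)
   = 2.72727 − (0.0096498)/(-1.8846800) = 2.7323901

2.73239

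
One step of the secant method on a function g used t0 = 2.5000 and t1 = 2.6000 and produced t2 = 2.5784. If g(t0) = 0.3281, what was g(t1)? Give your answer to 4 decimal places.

The secant line through (2.5000, 0.3281) and (2.6000, g(t1)) crosses zero at t2 = 2.5784.
So (2.5000, 0.3281), (2.6000, g(t1)), (2.5784, 0) are collinear:
g(t1) = 0.3281 · (2.6000 − 2.5784) / (2.5000 − 2.5784) = 0.3281 · (0.021600)/(-0.078400) = -0.090395

-0.0904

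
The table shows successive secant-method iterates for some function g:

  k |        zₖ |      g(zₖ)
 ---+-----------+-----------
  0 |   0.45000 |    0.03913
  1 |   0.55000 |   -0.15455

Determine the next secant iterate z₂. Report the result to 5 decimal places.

0.47020

z₂ = 0.55000 − (-0.15455)·(0.55000 − 0.45000) / (-0.15455 − 0.03913)
   = 0.55000 − (-0.0154550)/(-0.1936800) = 0.4702034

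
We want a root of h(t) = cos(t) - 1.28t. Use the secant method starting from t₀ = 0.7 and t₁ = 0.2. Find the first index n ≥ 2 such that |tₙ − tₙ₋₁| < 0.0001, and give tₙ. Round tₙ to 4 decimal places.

h(0.7) = -0.131158, h(0.2) = 0.724067
t₂ = 0.200000 − 0.724067·(-0.500000)/(0.855224) = 0.623320;  |Δ| = 0.423320
h(0.623320) = 0.014096
t₃ = 0.623320 − 0.014096·(0.423320)/(-0.709971) = 0.631724;  |Δ| = 0.008405
h(0.631724) = -0.001597
t₄ = 0.631724 − (-0.001597)·(0.008405)/(-0.015693) = 0.630869;  |Δ| = 0.000855
h(0.630869) = 0.000003
t₅ = 0.630869 − 0.000003·(-0.000855)/(0.001599) = 0.630871;  |Δ| = 0.000001
|t₅ − t₄| = 0.000001 < 0.0001

n = 5, tₙ = 0.6309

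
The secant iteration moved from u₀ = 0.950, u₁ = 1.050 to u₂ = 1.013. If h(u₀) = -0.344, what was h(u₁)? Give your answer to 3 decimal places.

0.202

The secant line through (0.950, -0.344) and (1.050, h(u₁)) crosses zero at u₂ = 1.013.
So (0.950, -0.344), (1.050, h(u₁)), (1.013, 0) are collinear:
h(u₁) = -0.344 · (1.050 − 1.013) / (0.950 − 1.013) = -0.344 · (0.03700)/(-0.06300) = 0.20203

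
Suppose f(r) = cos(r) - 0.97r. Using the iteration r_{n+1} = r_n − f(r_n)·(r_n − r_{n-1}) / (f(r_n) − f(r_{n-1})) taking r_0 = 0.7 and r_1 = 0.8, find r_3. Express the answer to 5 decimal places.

0.75253

f(0.7) = 0.0858422, f(0.8) = -0.0792933
r_2 = 0.8000000 − (-0.0792933)·(0.8000000 − 0.7000000) / (-0.0792933 − 0.0858422) = 0.8000000 − (-0.0079293)/(-0.1651355) = 0.7519829
f(0.7519829) = 0.0009124
r_3 = 0.7519829 − 0.0009124·(0.7519829 − 0.8000000) / (0.0009124 − (-0.0792933)) = 0.7519829 − (-0.0000438)/(0.0802057) = 0.7525291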